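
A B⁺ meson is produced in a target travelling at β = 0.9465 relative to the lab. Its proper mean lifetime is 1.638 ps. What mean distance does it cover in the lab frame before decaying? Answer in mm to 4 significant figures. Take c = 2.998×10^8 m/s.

γ = 1/√(1 − 0.9465²) = 3.09882
Dilated lifetime: Δt = γτ₀ = 3.09882 × 1.638 ps = 5.07586 ps
d = vΔt = 0.9465c × 5.07586 ps = 2.83761×10^8 m/s × 5.07586×10^-12 s = 1.440 mm

d ≈ 1.440 mm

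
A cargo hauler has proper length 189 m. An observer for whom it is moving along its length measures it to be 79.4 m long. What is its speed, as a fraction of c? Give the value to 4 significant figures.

γ = L₀/L = 189/79.4 = 2.38035
β = √(1 − 1/γ²) = 0.9075

β ≈ 0.9075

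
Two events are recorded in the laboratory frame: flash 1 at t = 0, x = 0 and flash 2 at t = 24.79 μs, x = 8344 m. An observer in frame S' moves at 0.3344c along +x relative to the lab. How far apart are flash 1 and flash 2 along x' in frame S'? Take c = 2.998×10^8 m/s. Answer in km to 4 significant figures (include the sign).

γ = 1/√(1 − 0.3344²) = 1.06109
Δx' = γ(Δx − vΔt) = 1.06109 × (8344 m − 0.3344×(2.998×10^8 m/s)×24.79×10^-6 s)
= 1.06109 × (5858.73 m) = 6.217 km

Δx' ≈ 6.217 km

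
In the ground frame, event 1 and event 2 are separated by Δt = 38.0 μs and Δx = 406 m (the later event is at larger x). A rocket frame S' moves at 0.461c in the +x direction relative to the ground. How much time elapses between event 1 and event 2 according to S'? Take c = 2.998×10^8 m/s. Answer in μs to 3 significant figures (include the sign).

Δt' ≈ 42.1 μs

γ = 1/√(1 − 0.461²) = 1.1269
Δt' = γ(Δt − vΔx/c²) = 1.1269 × (38.0 μs − 0.461×406 m / (2.998×10^8 m/s))
= 1.1269 × (37.376 μs) = 42.1 μs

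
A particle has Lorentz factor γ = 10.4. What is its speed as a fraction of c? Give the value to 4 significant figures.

β = √(1 − 1/γ²) = √(1 − 1/10.4²) = √(0.990754) = 0.9954

β ≈ 0.9954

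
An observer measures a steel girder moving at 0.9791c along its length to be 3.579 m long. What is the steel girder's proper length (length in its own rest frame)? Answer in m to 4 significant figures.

γ = 1/√(1 − 0.9791²) = 4.91692
L₀ = γL = 4.91692 × 3.579 = 17.60 m

L₀ ≈ 17.60 m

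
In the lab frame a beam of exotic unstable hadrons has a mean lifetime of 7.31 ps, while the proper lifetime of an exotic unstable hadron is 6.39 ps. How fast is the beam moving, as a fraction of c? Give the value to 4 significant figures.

γ = Δt/τ₀ = 7.31/6.39 = 1.14397
β = √(1 − 1/γ²) = √(1 − 1/1.14397²) = 0.4857

β ≈ 0.4857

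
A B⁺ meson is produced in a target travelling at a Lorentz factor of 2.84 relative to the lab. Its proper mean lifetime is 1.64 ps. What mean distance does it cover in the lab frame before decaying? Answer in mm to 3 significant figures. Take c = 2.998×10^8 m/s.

d ≈ 1.31 mm

β = √(1 − 1/γ²) = √(1 − 1/2.84²) = 0.93596
Dilated lifetime: Δt = γτ₀ = 2.84 × 1.64 ps = 4.6576 ps
d = vΔt = 0.93596c × 4.6576 ps = 2.8060×10^8 m/s × 4.6576×10^-12 s = 1.31 mm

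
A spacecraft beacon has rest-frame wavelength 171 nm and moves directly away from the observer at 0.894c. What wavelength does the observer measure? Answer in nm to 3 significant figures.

λ_obs ≈ 723 nm

Relativistic Doppler: λ_obs = λ_src √((1+β)/(1−β))
= 171 × √(1.8940/0.10600) = 171 × 4.2270 = 723 nm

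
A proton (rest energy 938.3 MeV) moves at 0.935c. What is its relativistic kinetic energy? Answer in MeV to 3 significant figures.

γ = 1/√(1 − 0.935²) = 2.8197
K = (γ − 1)m₀c² = (2.8197 − 1) × 938.3 MeV = 1.8197 × 938.3 MeV = 1710 MeV

K ≈ 1710 MeV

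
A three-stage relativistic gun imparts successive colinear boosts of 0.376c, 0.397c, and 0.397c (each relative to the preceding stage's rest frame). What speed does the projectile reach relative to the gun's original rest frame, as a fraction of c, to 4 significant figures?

Compose boost 2: (0.397 + 0.376)/(1 + 0.397×0.376) = 0.7730/1.14927 = 0.672600
Compose boost 3: (0.397 + 0.672600)/(1 + 0.397×0.672600) = 1.06960/1.26702 = 0.8442

u ≈ 0.8442c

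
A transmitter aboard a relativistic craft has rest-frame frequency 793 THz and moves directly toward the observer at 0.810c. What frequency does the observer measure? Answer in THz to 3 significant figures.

f_obs ≈ 2450 THz

Relativistic Doppler: f_obs = f_src √((1+β)/(1−β))
= 793 × √(1.8100/0.19000) = 793 × 3.0865 = 2450 THz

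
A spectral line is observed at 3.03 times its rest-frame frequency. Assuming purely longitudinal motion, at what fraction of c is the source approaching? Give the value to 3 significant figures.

f_obs/f_src = √((1+β)/(1−β)) = 3.03  ⇒  (1+β)/(1−β) = 9.1809
β = |1 − D²|/(1 + D²) = |1 − 9.1809|/(1 + 9.1809) = 0.804

β ≈ 0.804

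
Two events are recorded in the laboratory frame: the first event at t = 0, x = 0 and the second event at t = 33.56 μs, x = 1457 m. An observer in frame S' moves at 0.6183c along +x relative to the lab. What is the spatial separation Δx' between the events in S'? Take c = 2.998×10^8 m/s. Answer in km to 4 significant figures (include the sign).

γ = 1/√(1 − 0.6183²) = 1.27236
Δx' = γ(Δx − vΔt) = 1.27236 × (1457 m − 0.6183×(2.998×10^8 m/s)×33.56×10^-6 s)
= 1.27236 × (-4763.89 m) = -6.061 km

Δx' ≈ -6.061 km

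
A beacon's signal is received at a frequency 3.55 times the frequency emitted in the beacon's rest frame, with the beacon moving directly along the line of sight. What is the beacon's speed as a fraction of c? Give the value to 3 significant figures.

f_obs/f_src = √((1+β)/(1−β)) = 3.55  ⇒  (1+β)/(1−β) = 12.602
β = |1 − D²|/(1 + D²) = |1 − 12.602|/(1 + 12.602) = 0.853

β ≈ 0.853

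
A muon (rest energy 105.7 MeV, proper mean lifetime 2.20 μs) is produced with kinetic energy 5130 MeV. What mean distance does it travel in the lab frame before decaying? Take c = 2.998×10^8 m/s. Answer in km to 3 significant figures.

γ = 1 + K/(m₀c²) = 1 + 5130/105.7 = 49.534
β = √(1 − 1/γ²) = 0.99980
Dilated lifetime: γτ₀ = 49.534 × 2.20 μs = 108.97 μs
d = βc·γτ₀ = 0.99980 × (2.998×10^8 m/s) × 0.00010897 s = 32.7 km

d ≈ 32.7 km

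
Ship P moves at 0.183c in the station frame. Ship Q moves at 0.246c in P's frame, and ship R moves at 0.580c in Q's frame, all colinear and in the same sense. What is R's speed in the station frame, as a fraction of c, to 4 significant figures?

Compose boost 2: (0.246 + 0.183)/(1 + 0.246×0.183) = 0.4290/1.04502 = 0.410519
Compose boost 3: (0.580 + 0.410519)/(1 + 0.580×0.410519) = 0.990519/1.23810 = 0.8000

u ≈ 0.8000c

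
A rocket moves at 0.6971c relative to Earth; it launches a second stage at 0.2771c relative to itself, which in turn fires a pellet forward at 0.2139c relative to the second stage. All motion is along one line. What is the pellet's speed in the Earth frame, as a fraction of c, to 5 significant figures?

Compose boost 2: (0.2771 + 0.6971)/(1 + 0.2771×0.6971) = 0.97420/1.193166 = 0.8164829
Compose boost 3: (0.2139 + 0.8164829)/(1 + 0.2139×0.8164829) = 1.030383/1.174646 = 0.87719

u ≈ 0.87719c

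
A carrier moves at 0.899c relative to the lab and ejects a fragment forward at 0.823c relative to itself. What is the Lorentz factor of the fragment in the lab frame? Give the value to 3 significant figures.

u_lab = (0.823 + 0.899)/(1 + 0.823×0.899) = 1.722/1.73988 = 0.989725
γ = 1/√(1 − 0.989725²) = 6.99

γ ≈ 6.99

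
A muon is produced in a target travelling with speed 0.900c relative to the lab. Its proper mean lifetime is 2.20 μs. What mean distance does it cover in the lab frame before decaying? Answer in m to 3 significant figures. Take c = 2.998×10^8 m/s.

γ = 1/√(1 − 0.900²) = 2.2942
Dilated lifetime: Δt = γτ₀ = 2.2942 × 2.20 μs = 5.0471 μs
d = vΔt = 0.900c × 5.0471 μs = 2.6982×10^8 m/s × 5.0471×10^-6 s = 1360 m

d ≈ 1360 m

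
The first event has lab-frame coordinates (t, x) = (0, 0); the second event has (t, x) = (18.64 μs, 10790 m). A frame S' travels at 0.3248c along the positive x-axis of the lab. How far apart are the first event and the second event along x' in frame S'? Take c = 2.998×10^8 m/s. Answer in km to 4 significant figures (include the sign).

γ = 1/√(1 − 0.3248²) = 1.05733
Δx' = γ(Δx − vΔt) = 1.05733 × (10790 m − 0.3248×(2.998×10^8 m/s)×18.64×10^-6 s)
= 1.05733 × (8974.93 m) = 9.489 km

Δx' ≈ 9.489 km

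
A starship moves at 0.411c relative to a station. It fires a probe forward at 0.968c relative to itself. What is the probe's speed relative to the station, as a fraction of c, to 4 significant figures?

u ≈ 0.9865c

Relativistic velocity addition: u = (u' + v)/(1 + u'v/c²)
= (0.968 + 0.411)/(1 + 0.968×0.411) = 1.379/1.39785 = 0.9865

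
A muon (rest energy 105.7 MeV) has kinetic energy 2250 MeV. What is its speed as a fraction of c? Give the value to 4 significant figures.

β ≈ 0.9990

γ = 1 + K/(m₀c²) = 1 + 2250/105.7 = 22.2867
β = √(1 − 1/γ²) = 0.9990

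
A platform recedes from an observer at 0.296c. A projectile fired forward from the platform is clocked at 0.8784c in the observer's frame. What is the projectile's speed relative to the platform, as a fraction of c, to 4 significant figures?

Inverse velocity addition: u' = (u − v)/(1 − uv/c²)
= (0.8784 − 0.296)/(1 − 0.8784×0.296) = 0.5824/0.739994 = 0.7870

u' ≈ 0.7870c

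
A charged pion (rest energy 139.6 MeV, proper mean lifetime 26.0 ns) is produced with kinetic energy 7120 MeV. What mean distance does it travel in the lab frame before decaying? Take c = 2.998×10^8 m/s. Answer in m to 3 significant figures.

γ = 1 + K/(m₀c²) = 1 + 7120/139.6 = 52.003
β = √(1 − 1/γ²) = 0.99982
Dilated lifetime: γτ₀ = 52.003 × 26.0 ns = 1352.1 ns
d = βc·γτ₀ = 0.99982 × (2.998×10^8 m/s) × 1.3521×10^-6 s = 405 m

d ≈ 405 m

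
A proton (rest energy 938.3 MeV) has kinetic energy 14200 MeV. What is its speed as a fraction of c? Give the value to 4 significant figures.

γ = 1 + K/(m₀c²) = 1 + 14200/938.3 = 16.1338
β = √(1 − 1/γ²) = 0.9981

β ≈ 0.9981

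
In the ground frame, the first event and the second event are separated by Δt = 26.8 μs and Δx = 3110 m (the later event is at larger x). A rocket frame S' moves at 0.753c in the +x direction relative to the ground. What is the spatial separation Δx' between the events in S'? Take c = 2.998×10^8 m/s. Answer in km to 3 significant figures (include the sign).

Δx' ≈ -4.47 km

γ = 1/√(1 − 0.753²) = 1.5197
Δx' = γ(Δx − vΔt) = 1.5197 × (3110 m − 0.753×(2.998×10^8 m/s)×26.8×10^-6 s)
= 1.5197 × (-2940.1 m) = -4.47 km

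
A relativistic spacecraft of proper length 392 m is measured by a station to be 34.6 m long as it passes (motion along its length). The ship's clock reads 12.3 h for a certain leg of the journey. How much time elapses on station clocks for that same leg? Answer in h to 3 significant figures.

Length contraction ⇒ γ = L₀/L = 392/34.6 = 11.329
Time dilation: Δt = γτ₀ = 11.329 × 12.3 h = 139 h

Δt ≈ 139 h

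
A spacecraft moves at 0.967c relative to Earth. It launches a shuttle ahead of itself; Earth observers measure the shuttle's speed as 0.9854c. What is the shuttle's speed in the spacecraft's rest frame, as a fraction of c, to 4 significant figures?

u' ≈ 0.3905c

Inverse velocity addition: u' = (u − v)/(1 − uv/c²)
= (0.9854 − 0.967)/(1 − 0.9854×0.967) = 0.01840/0.0471182 = 0.3905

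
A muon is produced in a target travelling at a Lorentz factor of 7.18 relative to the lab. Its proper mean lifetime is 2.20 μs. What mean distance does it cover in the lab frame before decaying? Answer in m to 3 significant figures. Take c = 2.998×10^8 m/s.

d ≈ 4690 m

β = √(1 − 1/γ²) = √(1 − 1/7.18²) = 0.99025
Dilated lifetime: Δt = γτ₀ = 7.18 × 2.20 μs = 15.796 μs
d = vΔt = 0.99025c × 15.796 μs = 2.9688×10^8 m/s × 1.5796×10^-5 s = 4690 m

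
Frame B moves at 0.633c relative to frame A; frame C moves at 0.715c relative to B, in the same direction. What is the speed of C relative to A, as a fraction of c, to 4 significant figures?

u ≈ 0.9280c

Compose boost 2: (0.715 + 0.633)/(1 + 0.715×0.633) = 1.348/1.45260 = 0.9280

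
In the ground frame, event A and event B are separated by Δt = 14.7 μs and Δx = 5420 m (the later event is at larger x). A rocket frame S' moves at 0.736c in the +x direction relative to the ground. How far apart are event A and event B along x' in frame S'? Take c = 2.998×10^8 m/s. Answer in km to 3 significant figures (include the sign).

Δx' ≈ 3.21 km

γ = 1/√(1 − 0.736²) = 1.4771
Δx' = γ(Δx − vΔt) = 1.4771 × (5420 m − 0.736×(2.998×10^8 m/s)×14.7×10^-6 s)
= 1.4771 × (2176.4 m) = 3.21 km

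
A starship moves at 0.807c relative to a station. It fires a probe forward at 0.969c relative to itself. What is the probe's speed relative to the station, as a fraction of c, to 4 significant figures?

u ≈ 0.9966c

Relativistic velocity addition: u = (u' + v)/(1 + u'v/c²)
= (0.969 + 0.807)/(1 + 0.969×0.807) = 1.776/1.78198 = 0.9966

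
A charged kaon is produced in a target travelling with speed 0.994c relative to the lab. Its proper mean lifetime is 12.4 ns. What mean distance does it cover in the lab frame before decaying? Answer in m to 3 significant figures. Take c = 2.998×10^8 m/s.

γ = 1/√(1 − 0.994²) = 9.1424
Dilated lifetime: Δt = γτ₀ = 9.1424 × 12.4 ns = 113.37 ns
d = vΔt = 0.994c × 113.37 ns = 2.9800×10^8 m/s × 1.1337×10^-7 s = 33.8 m

d ≈ 33.8 m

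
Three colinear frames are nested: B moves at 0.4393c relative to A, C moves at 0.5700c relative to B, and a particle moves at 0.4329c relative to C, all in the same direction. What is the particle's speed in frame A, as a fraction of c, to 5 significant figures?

Compose boost 2: (0.5700 + 0.4393)/(1 + 0.5700×0.4393) = 1.0093/1.250401 = 0.8071811
Compose boost 3: (0.4329 + 0.8071811)/(1 + 0.4329×0.8071811) = 1.240081/1.349429 = 0.91897

u ≈ 0.91897c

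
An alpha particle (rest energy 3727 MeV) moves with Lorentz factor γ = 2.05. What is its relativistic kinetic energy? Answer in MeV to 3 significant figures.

γ = 2.05 (given)
K = (γ − 1)m₀c² = (2.05 − 1) × 3727 MeV = 1.0500 × 3727 MeV = 3910 MeV

K ≈ 3910 MeV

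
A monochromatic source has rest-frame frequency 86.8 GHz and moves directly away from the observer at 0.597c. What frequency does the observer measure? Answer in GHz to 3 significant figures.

f_obs ≈ 43.6 GHz

Relativistic Doppler: f_obs = f_src √((1−β)/(1+β))
= 86.8 × √(0.40300/1.5970) = 86.8 × 0.50234 = 43.6 GHz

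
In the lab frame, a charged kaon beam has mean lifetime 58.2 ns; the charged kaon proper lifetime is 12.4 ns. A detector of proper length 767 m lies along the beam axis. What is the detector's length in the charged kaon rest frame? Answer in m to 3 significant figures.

Time dilation ⇒ γ = Δt/τ₀ = 58.2/12.4 = 4.6935
Length contraction: L = L₀/γ = 767/4.6935 = 163 m

L ≈ 163 m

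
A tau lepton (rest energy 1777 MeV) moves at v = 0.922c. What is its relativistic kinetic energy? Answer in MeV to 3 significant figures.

γ = 1/√(1 − 0.922²) = 2.5827
K = (γ − 1)m₀c² = (2.5827 − 1) × 1777 MeV = 1.5827 × 1777 MeV = 2810 MeV

K ≈ 2810 MeV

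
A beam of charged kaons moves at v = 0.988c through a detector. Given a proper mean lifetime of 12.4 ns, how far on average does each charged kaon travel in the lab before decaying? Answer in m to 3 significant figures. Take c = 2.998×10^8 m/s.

γ = 1/√(1 − 0.988²) = 6.4744
Dilated lifetime: Δt = γτ₀ = 6.4744 × 12.4 ns = 80.283 ns
d = vΔt = 0.988c × 80.283 ns = 2.9620×10^8 m/s × 8.0283×10^-8 s = 23.8 m

d ≈ 23.8 m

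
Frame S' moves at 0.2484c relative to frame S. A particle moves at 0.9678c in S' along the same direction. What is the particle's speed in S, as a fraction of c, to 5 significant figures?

Relativistic velocity addition: u = (u' + v)/(1 + u'v/c²)
= (0.9678 + 0.2484)/(1 + 0.9678×0.2484) = 1.2162/1.240402 = 0.98049

u ≈ 0.98049c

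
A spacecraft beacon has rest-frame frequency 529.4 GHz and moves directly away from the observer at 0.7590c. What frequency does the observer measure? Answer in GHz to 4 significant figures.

Relativistic Doppler: f_obs = f_src √((1−β)/(1+β))
= 529.4 × √(0.241000/1.75900) = 529.4 × 0.370148 = 196.0 GHz

f_obs ≈ 196.0 GHz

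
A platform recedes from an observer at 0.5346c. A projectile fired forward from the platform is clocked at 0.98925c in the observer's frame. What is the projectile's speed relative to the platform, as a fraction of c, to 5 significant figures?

u' ≈ 0.96499c

Inverse velocity addition: u' = (u − v)/(1 − uv/c²)
= (0.98925 − 0.5346)/(1 − 0.98925×0.5346) = 0.45465/0.4711470 = 0.96499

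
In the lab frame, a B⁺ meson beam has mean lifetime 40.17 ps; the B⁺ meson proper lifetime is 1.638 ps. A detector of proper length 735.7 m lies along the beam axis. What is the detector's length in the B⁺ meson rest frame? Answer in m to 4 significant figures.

Time dilation ⇒ γ = Δt/τ₀ = 40.17/1.638 = 24.5238
Length contraction: L = L₀/γ = 735.7/24.5238 = 30.00 m

L ≈ 30.00 m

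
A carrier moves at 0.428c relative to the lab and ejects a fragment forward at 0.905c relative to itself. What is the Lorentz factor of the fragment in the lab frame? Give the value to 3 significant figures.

γ ≈ 3.61

u_lab = (0.905 + 0.428)/(1 + 0.905×0.428) = 1.333/1.38734 = 0.960832
γ = 1/√(1 − 0.960832²) = 3.61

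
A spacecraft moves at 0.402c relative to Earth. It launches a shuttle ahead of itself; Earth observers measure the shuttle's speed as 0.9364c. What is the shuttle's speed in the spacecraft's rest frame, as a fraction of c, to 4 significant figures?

Inverse velocity addition: u' = (u − v)/(1 − uv/c²)
= (0.9364 − 0.402)/(1 − 0.9364×0.402) = 0.5344/0.623567 = 0.8570

u' ≈ 0.8570c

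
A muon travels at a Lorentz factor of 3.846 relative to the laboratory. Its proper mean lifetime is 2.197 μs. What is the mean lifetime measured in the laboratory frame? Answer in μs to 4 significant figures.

Δt ≈ 8.450 μs

γ = 3.846 (given)
Time dilation: Δt = γτ₀ = 3.846 × 2.197 μs = 8.450 μs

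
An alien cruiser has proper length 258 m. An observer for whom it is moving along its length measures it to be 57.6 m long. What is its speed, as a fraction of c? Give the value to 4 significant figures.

γ = L₀/L = 258/57.6 = 4.47917
β = √(1 − 1/γ²) = 0.9748

β ≈ 0.9748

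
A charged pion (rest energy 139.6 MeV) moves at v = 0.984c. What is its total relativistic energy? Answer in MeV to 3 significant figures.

γ = 1/√(1 − 0.984²) = 5.6127
E = γm₀c² = 5.6127 × 139.6 MeV = 784 MeV

E ≈ 784 MeV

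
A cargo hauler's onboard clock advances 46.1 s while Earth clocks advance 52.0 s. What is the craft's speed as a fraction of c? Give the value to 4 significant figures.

β ≈ 0.4627

γ = Δt/τ₀ = 52.0/46.1 = 1.12798
β = √(1 − 1/γ²) = √(1 − 1/1.12798²) = 0.4627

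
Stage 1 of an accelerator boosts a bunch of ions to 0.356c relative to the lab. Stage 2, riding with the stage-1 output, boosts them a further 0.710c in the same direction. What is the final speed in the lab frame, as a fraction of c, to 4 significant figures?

Compose boost 2: (0.710 + 0.356)/(1 + 0.710×0.356) = 1.066/1.25276 = 0.8509

u ≈ 0.8509c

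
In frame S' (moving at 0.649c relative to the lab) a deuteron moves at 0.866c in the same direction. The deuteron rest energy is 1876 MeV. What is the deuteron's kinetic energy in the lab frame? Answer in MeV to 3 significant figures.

u_lab = (0.866 + 0.649)/(1 + 0.866×0.649) = 0.969889
γ = 1/√(1 − 0.969889²) = 4.1060
K = (γ − 1)m₀c² = (4.1060 − 1) × 1876 = 3.1060 × 1876 = 5830 MeV

K ≈ 5830 MeV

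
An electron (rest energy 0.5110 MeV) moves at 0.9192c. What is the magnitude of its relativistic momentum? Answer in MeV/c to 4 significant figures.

γ = 1/√(1 − 0.9192²) = 2.53942
p = γβm₀c = 2.53942 × 0.9192 × 0.5110 MeV/c = 1.193 MeV/c

p ≈ 1.193 MeV/c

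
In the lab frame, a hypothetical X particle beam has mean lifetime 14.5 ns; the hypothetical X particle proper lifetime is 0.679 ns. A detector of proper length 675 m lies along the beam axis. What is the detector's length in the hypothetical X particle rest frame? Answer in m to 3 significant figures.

Time dilation ⇒ γ = Δt/τ₀ = 14.5/0.679 = 21.355
Length contraction: L = L₀/γ = 675/21.355 = 31.6 m

L ≈ 31.6 m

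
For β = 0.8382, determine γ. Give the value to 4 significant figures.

γ ≈ 1.834

γ = 1/√(1 − β²) = 1/√(1 − 0.8382²) = 1/√(0.297421) = 1.834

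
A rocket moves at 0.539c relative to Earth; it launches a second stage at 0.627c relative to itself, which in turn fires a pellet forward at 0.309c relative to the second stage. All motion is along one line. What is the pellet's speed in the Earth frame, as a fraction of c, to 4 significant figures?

Compose boost 2: (0.627 + 0.539)/(1 + 0.627×0.539) = 1.166/1.33795 = 0.871481
Compose boost 3: (0.309 + 0.871481)/(1 + 0.309×0.871481) = 1.18048/1.26929 = 0.9300

u ≈ 0.9300c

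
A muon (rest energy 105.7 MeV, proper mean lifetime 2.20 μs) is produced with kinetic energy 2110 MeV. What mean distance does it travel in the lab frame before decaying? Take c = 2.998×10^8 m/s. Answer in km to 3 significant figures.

γ = 1 + K/(m₀c²) = 1 + 2110/105.7 = 20.962
β = √(1 − 1/γ²) = 0.99886
Dilated lifetime: γτ₀ = 20.962 × 2.20 μs = 46.117 μs
d = βc·γτ₀ = 0.99886 × (2.998×10^8 m/s) × 4.6117×10^-5 s = 13.8 km

d ≈ 13.8 km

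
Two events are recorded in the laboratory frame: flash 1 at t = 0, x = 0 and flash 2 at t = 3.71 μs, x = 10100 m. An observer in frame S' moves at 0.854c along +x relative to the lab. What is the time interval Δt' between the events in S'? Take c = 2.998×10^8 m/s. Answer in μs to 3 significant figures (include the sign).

Δt' ≈ -48.2 μs

γ = 1/√(1 − 0.854²) = 1.9221
Δt' = γ(Δt − vΔx/c²) = 1.9221 × (3.71 μs − 0.854×10100 m / (2.998×10^8 m/s))
= 1.9221 × (-25.061 μs) = -48.2 μs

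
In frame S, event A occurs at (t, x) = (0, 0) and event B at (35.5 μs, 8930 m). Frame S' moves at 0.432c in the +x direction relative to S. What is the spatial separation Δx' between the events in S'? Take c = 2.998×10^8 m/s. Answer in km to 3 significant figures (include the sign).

Δx' ≈ 4.80 km

γ = 1/√(1 − 0.432²) = 1.1088
Δx' = γ(Δx − vΔt) = 1.1088 × (8930 m − 0.432×(2.998×10^8 m/s)×35.5×10^-6 s)
= 1.1088 × (4332.3 m) = 4.80 km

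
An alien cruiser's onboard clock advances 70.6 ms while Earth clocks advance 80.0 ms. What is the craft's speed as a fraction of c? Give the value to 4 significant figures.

β ≈ 0.4703

γ = Δt/τ₀ = 80.0/70.6 = 1.13314
β = √(1 − 1/γ²) = √(1 − 1/1.13314²) = 0.4703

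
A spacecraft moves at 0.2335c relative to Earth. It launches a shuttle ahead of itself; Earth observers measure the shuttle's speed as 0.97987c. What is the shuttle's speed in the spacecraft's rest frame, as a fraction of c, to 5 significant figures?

u' ≈ 0.96780c

Inverse velocity addition: u' = (u − v)/(1 − uv/c²)
= (0.97987 − 0.2335)/(1 − 0.97987×0.2335) = 0.74637/0.7712004 = 0.96780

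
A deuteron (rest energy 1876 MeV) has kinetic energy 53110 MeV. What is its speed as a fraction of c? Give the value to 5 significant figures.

γ = 1 + K/(m₀c²) = 1 + 53110/1876 = 29.31023
β = √(1 − 1/γ²) = 0.99942

β ≈ 0.99942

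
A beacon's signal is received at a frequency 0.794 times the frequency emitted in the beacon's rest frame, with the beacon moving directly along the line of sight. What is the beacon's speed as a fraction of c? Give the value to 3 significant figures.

β ≈ 0.227

f_obs/f_src = √((1−β)/(1+β)) = 0.794  ⇒  (1−β)/(1+β) = 0.63044
β = |1 − D²|/(1 + D²) = |1 − 0.63044|/(1 + 0.63044) = 0.227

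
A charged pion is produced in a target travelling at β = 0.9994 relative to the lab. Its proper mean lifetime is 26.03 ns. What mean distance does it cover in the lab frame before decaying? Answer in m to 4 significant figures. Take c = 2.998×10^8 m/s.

d ≈ 225.2 m

γ = 1/√(1 − 0.9994²) = 28.8718
Dilated lifetime: Δt = γτ₀ = 28.8718 × 26.03 ns = 751.534 ns
d = vΔt = 0.9994c × 751.534 ns = 2.99620×10^8 m/s × 7.51534×10^-7 s = 225.2 m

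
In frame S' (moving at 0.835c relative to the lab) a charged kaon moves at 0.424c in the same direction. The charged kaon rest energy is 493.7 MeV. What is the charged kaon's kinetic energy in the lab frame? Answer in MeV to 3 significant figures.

K ≈ 848 MeV

u_lab = (0.424 + 0.835)/(1 + 0.424×0.835) = 0.929810
γ = 1/√(1 − 0.929810²) = 2.7171
K = (γ − 1)m₀c² = (2.7171 − 1) × 493.7 = 1.7171 × 493.7 = 848 MeV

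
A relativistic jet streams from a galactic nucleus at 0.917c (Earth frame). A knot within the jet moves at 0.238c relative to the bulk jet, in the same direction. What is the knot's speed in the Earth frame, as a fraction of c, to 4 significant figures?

u ≈ 0.9481c

Relativistic velocity addition: u = (u' + v)/(1 + u'v/c²)
= (0.238 + 0.917)/(1 + 0.238×0.917) = 1.155/1.21825 = 0.9481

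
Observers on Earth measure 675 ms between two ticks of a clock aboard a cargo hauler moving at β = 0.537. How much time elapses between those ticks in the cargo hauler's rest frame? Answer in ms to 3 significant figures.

γ = 1/√(1 − 0.537²) = 1.1854
Proper time: τ₀ = Δt/γ = 675/1.1854 = 569 ms

τ₀ ≈ 569 ms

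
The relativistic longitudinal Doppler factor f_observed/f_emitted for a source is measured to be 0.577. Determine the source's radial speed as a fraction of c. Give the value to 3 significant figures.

f_obs/f_src = √((1−β)/(1+β)) = 0.577  ⇒  (1−β)/(1+β) = 0.33293
β = |1 − D²|/(1 + D²) = |1 − 0.33293|/(1 + 0.33293) = 0.500

β ≈ 0.500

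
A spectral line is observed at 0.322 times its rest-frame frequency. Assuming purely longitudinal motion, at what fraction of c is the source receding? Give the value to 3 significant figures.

β ≈ 0.812

f_obs/f_src = √((1−β)/(1+β)) = 0.322  ⇒  (1−β)/(1+β) = 0.10368
β = |1 − D²|/(1 + D²) = |1 − 0.10368|/(1 + 0.10368) = 0.812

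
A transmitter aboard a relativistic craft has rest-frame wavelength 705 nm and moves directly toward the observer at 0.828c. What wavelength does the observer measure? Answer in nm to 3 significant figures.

Relativistic Doppler: λ_obs = λ_src √((1−β)/(1+β))
= 705 × √(0.17200/1.8280) = 705 × 0.30674 = 216 nm

λ_obs ≈ 216 nm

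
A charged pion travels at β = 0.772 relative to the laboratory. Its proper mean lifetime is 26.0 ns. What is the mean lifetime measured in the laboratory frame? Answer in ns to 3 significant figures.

γ = 1/√(1 − 0.772²) = 1.5733
Time dilation: Δt = γτ₀ = 1.5733 × 26.0 ns = 40.9 ns

Δt ≈ 40.9 ns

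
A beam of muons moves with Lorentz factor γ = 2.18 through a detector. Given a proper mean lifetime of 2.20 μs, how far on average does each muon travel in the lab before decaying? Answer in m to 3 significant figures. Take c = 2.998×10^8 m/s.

d ≈ 1280 m

β = √(1 − 1/γ²) = √(1 − 1/2.18²) = 0.88858
Dilated lifetime: Δt = γτ₀ = 2.18 × 2.20 μs = 4.7960 μs
d = vΔt = 0.88858c × 4.7960 μs = 2.6640×10^8 m/s × 4.7960×10^-6 s = 1280 m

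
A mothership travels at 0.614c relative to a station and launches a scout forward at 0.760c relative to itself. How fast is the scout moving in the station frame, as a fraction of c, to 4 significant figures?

u ≈ 0.9368c

Compose boost 2: (0.760 + 0.614)/(1 + 0.760×0.614) = 1.374/1.46664 = 0.9368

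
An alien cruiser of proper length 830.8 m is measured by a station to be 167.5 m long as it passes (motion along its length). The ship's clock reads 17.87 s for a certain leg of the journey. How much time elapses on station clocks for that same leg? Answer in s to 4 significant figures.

Length contraction ⇒ γ = L₀/L = 830.8/167.5 = 4.96000
Time dilation: Δt = γτ₀ = 4.96000 × 17.87 s = 88.64 s

Δt ≈ 88.64 s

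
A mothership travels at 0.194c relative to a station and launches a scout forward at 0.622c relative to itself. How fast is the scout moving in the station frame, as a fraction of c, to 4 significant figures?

Compose boost 2: (0.622 + 0.194)/(1 + 0.622×0.194) = 0.8160/1.12067 = 0.7281

u ≈ 0.7281c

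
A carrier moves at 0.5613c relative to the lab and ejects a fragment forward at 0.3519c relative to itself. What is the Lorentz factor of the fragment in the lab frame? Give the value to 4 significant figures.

u_lab = (0.3519 + 0.5613)/(1 + 0.3519×0.5613) = 0.91320/1.197521 = 0.7625751
γ = 1/√(1 − 0.7625751²) = 1.546

γ ≈ 1.546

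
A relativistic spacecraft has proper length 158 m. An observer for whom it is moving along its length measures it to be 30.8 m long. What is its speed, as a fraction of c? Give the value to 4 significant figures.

γ = L₀/L = 158/30.8 = 5.12987
β = √(1 − 1/γ²) = 0.9808

β ≈ 0.9808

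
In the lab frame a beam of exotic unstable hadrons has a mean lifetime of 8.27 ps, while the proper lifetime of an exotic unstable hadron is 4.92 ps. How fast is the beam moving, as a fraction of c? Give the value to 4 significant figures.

β ≈ 0.8038

γ = Δt/τ₀ = 8.27/4.92 = 1.68089
β = √(1 − 1/γ²) = √(1 − 1/1.68089²) = 0.8038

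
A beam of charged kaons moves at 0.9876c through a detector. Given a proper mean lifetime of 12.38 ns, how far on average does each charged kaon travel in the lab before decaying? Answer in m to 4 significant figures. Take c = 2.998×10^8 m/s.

γ = 1/√(1 − 0.9876²) = 6.36978
Dilated lifetime: Δt = γτ₀ = 6.36978 × 12.38 ns = 78.8579 ns
d = vΔt = 0.9876c × 78.8579 ns = 2.96082×10^8 m/s × 7.88579×10^-8 s = 23.35 m

d ≈ 23.35 m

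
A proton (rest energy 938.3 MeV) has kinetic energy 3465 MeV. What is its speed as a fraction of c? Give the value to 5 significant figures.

β ≈ 0.97703

γ = 1 + K/(m₀c²) = 1 + 3465/938.3 = 4.692849
β = √(1 − 1/γ²) = 0.97703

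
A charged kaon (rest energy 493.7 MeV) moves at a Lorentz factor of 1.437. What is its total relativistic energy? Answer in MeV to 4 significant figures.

E ≈ 709.4 MeV

γ = 1.437 (given)
E = γm₀c² = 1.437 × 493.7 MeV = 709.4 MeV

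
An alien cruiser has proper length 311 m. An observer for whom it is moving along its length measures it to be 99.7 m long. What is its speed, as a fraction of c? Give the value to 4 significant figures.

β ≈ 0.9472

γ = L₀/L = 311/99.7 = 3.11936
β = √(1 − 1/γ²) = 0.9472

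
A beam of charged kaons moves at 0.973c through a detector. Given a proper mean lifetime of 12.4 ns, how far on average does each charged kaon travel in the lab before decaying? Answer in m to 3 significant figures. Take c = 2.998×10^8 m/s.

γ = 1/√(1 − 0.973²) = 4.3327
Dilated lifetime: Δt = γτ₀ = 4.3327 × 12.4 ns = 53.725 ns
d = vΔt = 0.973c × 53.725 ns = 2.9171×10^8 m/s × 5.3725×10^-8 s = 15.7 m

d ≈ 15.7 m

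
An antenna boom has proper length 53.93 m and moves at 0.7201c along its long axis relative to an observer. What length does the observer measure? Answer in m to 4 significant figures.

γ = 1/√(1 − 0.7201²) = 1.44119
Length contraction: L = L₀/γ = 53.93/1.44119 = 37.42 m

L ≈ 37.42 m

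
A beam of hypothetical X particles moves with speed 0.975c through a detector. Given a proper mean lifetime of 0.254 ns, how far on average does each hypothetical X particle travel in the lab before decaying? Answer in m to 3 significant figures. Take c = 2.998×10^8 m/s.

γ = 1/√(1 − 0.975²) = 4.5004
Dilated lifetime: Δt = γτ₀ = 4.5004 × 0.254 ns = 1.1431 ns
d = vΔt = 0.975c × 1.1431 ns = 2.9230×10^8 m/s × 1.1431×10^-9 s = 0.334 m

d ≈ 0.334 m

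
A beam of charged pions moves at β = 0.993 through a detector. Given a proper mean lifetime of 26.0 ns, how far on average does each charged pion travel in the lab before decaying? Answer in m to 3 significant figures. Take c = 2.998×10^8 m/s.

d ≈ 65.5 m

γ = 1/√(1 − 0.993²) = 8.4664
Dilated lifetime: Δt = γτ₀ = 8.4664 × 26.0 ns = 220.13 ns
d = vΔt = 0.993c × 220.13 ns = 2.9770×10^8 m/s × 2.2013×10^-7 s = 65.5 m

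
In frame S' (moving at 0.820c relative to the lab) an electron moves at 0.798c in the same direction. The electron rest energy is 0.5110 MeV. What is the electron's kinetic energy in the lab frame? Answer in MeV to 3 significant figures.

K ≈ 1.94 MeV

u_lab = (0.798 + 0.820)/(1 + 0.798×0.820) = 0.978022
γ = 1/√(1 − 0.978022²) = 4.7961
K = (γ − 1)m₀c² = (4.7961 − 1) × 0.5110 = 3.7961 × 0.5110 = 1.94 MeV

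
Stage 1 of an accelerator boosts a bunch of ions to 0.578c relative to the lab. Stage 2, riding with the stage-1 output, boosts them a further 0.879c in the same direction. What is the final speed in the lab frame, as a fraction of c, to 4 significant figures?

u ≈ 0.9661c

Compose boost 2: (0.879 + 0.578)/(1 + 0.879×0.578) = 1.457/1.50806 = 0.9661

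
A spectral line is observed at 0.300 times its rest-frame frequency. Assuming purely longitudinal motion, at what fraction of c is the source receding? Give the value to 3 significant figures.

f_obs/f_src = √((1−β)/(1+β)) = 0.300  ⇒  (1−β)/(1+β) = 0.090000
β = |1 − D²|/(1 + D²) = |1 − 0.090000|/(1 + 0.090000) = 0.835

β ≈ 0.835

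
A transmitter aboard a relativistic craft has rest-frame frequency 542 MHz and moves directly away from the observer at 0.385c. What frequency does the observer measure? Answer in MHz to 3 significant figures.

f_obs ≈ 361 MHz

Relativistic Doppler: f_obs = f_src √((1−β)/(1+β))
= 542 × √(0.61500/1.3850) = 542 × 0.66637 = 361 MHz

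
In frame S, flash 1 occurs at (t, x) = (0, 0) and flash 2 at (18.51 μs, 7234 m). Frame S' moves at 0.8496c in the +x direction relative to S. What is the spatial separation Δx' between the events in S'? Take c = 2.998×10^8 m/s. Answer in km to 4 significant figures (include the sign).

Δx' ≈ 4.777 km

γ = 1/√(1 − 0.8496²) = 1.89599
Δx' = γ(Δx − vΔt) = 1.89599 × (7234 m − 0.8496×(2.998×10^8 m/s)×18.51×10^-6 s)
= 1.89599 × (2519.32 m) = 4.777 km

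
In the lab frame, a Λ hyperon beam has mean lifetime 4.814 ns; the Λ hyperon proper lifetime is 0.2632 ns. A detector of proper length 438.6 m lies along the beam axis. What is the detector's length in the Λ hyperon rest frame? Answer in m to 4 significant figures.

Time dilation ⇒ γ = Δt/τ₀ = 4.814/0.2632 = 18.2903
Length contraction: L = L₀/γ = 438.6/18.2903 = 23.98 m

L ≈ 23.98 m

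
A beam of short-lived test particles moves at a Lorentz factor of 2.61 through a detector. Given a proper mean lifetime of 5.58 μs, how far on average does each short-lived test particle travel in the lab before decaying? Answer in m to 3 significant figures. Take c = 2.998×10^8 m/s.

d ≈ 4030 m

β = √(1 − 1/γ²) = √(1 − 1/2.61²) = 0.92369
Dilated lifetime: Δt = γτ₀ = 2.61 × 5.58 μs = 14.564 μs
d = vΔt = 0.92369c × 14.564 μs = 2.7692×10^8 m/s × 1.4564×10^-5 s = 4030 m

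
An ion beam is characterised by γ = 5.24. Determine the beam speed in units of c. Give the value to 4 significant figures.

β = √(1 − 1/γ²) = √(1 − 1/5.24²) = √(0.963580) = 0.9816

β ≈ 0.9816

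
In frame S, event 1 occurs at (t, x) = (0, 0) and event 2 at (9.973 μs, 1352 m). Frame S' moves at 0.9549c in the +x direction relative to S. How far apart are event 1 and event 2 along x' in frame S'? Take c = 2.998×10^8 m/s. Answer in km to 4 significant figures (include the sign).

Δx' ≈ -5.062 km

γ = 1/√(1 − 0.9549²) = 3.36782
Δx' = γ(Δx − vΔt) = 3.36782 × (1352 m − 0.9549×(2.998×10^8 m/s)×9.973×10^-6 s)
= 3.36782 × (-1503.06 m) = -5.062 km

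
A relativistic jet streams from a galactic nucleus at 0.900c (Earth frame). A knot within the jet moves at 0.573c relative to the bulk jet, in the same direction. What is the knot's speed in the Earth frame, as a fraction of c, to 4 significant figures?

u ≈ 0.9718c

Relativistic velocity addition: u = (u' + v)/(1 + u'v/c²)
= (0.573 + 0.900)/(1 + 0.573×0.900) = 1.473/1.51570 = 0.9718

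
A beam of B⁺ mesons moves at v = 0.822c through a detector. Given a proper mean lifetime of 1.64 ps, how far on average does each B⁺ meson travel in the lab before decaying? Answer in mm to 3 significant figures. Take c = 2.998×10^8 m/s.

γ = 1/√(1 − 0.822²) = 1.7560
Dilated lifetime: Δt = γτ₀ = 1.7560 × 1.64 ps = 2.8798 ps
d = vΔt = 0.822c × 2.8798 ps = 2.4644×10^8 m/s × 2.8798×10^-12 s = 0.710 mm

d ≈ 0.710 mm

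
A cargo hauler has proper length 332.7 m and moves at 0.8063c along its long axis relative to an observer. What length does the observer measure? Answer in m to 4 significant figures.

L ≈ 196.8 m

γ = 1/√(1 − 0.8063²) = 1.69060
Length contraction: L = L₀/γ = 332.7/1.69060 = 196.8 m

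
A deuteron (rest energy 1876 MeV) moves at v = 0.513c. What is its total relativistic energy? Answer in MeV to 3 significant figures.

E ≈ 2190 MeV

γ = 1/√(1 − 0.513²) = 1.1650
E = γm₀c² = 1.1650 × 1876 MeV = 2190 MeV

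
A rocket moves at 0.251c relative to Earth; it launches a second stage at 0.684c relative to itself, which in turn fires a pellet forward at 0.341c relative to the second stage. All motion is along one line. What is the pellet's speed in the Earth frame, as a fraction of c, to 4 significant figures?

u ≈ 0.8954c

Compose boost 2: (0.684 + 0.251)/(1 + 0.684×0.251) = 0.9350/1.17168 = 0.797997
Compose boost 3: (0.341 + 0.797997)/(1 + 0.341×0.797997) = 1.13900/1.27212 = 0.8954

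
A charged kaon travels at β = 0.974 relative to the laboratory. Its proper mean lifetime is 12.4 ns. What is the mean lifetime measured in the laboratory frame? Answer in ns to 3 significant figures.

γ = 1/√(1 − 0.974²) = 4.4141
Time dilation: Δt = γτ₀ = 4.4141 × 12.4 ns = 54.7 ns

Δt ≈ 54.7 ns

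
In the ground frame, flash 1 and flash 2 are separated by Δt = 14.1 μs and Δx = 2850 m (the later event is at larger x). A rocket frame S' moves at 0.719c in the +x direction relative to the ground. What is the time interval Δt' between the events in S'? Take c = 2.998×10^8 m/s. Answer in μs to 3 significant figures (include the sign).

Δt' ≈ 10.5 μs

γ = 1/√(1 − 0.719²) = 1.4388
Δt' = γ(Δt − vΔx/c²) = 1.4388 × (14.1 μs − 0.719×2850 m / (2.998×10^8 m/s))
= 1.4388 × (7.2649 μs) = 10.5 μs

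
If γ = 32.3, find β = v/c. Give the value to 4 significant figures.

β = √(1 − 1/γ²) = √(1 − 1/32.3²) = √(0.999041) = 0.9995

β ≈ 0.9995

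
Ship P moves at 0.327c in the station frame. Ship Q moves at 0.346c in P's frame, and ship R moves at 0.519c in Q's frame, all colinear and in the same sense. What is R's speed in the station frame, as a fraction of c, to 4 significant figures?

u ≈ 0.8552c

Compose boost 2: (0.346 + 0.327)/(1 + 0.346×0.327) = 0.6730/1.11314 = 0.604595
Compose boost 3: (0.519 + 0.604595)/(1 + 0.519×0.604595) = 1.12359/1.31378 = 0.8552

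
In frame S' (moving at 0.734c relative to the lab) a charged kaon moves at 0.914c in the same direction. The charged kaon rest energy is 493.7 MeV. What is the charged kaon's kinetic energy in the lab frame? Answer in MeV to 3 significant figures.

K ≈ 2500 MeV

u_lab = (0.914 + 0.734)/(1 + 0.914×0.734) = 0.986309
γ = 1/√(1 − 0.986309²) = 6.0640
K = (γ − 1)m₀c² = (6.0640 − 1) × 493.7 = 5.0640 × 493.7 = 2500 MeV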